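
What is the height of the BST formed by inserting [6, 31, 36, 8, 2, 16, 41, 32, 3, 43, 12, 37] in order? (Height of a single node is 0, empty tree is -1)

Insertion order: [6, 31, 36, 8, 2, 16, 41, 32, 3, 43, 12, 37]
Tree (level-order array): [6, 2, 31, None, 3, 8, 36, None, None, None, 16, 32, 41, 12, None, None, None, 37, 43]
Compute height bottom-up (empty subtree = -1):
  height(3) = 1 + max(-1, -1) = 0
  height(2) = 1 + max(-1, 0) = 1
  height(12) = 1 + max(-1, -1) = 0
  height(16) = 1 + max(0, -1) = 1
  height(8) = 1 + max(-1, 1) = 2
  height(32) = 1 + max(-1, -1) = 0
  height(37) = 1 + max(-1, -1) = 0
  height(43) = 1 + max(-1, -1) = 0
  height(41) = 1 + max(0, 0) = 1
  height(36) = 1 + max(0, 1) = 2
  height(31) = 1 + max(2, 2) = 3
  height(6) = 1 + max(1, 3) = 4
Height = 4


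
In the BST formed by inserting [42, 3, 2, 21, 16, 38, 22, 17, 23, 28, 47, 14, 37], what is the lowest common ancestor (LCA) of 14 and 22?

Tree insertion order: [42, 3, 2, 21, 16, 38, 22, 17, 23, 28, 47, 14, 37]
Tree (level-order array): [42, 3, 47, 2, 21, None, None, None, None, 16, 38, 14, 17, 22, None, None, None, None, None, None, 23, None, 28, None, 37]
In a BST, the LCA of p=14, q=22 is the first node v on the
root-to-leaf path with p <= v <= q (go left if both < v, right if both > v).
Walk from root:
  at 42: both 14 and 22 < 42, go left
  at 3: both 14 and 22 > 3, go right
  at 21: 14 <= 21 <= 22, this is the LCA
LCA = 21


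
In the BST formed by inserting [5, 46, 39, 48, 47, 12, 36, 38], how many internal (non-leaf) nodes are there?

Tree built from: [5, 46, 39, 48, 47, 12, 36, 38]
Tree (level-order array): [5, None, 46, 39, 48, 12, None, 47, None, None, 36, None, None, None, 38]
Rule: An internal node has at least one child.
Per-node child counts:
  node 5: 1 child(ren)
  node 46: 2 child(ren)
  node 39: 1 child(ren)
  node 12: 1 child(ren)
  node 36: 1 child(ren)
  node 38: 0 child(ren)
  node 48: 1 child(ren)
  node 47: 0 child(ren)
Matching nodes: [5, 46, 39, 12, 36, 48]
Count of internal (non-leaf) nodes: 6


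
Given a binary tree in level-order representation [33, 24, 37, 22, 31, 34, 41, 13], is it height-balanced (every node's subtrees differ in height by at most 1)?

Tree (level-order array): [33, 24, 37, 22, 31, 34, 41, 13]
Definition: a tree is height-balanced if, at every node, |h(left) - h(right)| <= 1 (empty subtree has height -1).
Bottom-up per-node check:
  node 13: h_left=-1, h_right=-1, diff=0 [OK], height=0
  node 22: h_left=0, h_right=-1, diff=1 [OK], height=1
  node 31: h_left=-1, h_right=-1, diff=0 [OK], height=0
  node 24: h_left=1, h_right=0, diff=1 [OK], height=2
  node 34: h_left=-1, h_right=-1, diff=0 [OK], height=0
  node 41: h_left=-1, h_right=-1, diff=0 [OK], height=0
  node 37: h_left=0, h_right=0, diff=0 [OK], height=1
  node 33: h_left=2, h_right=1, diff=1 [OK], height=3
All nodes satisfy the balance condition.
Result: Balanced


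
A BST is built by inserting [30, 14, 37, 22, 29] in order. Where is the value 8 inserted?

Starting tree (level order): [30, 14, 37, None, 22, None, None, None, 29]
Insertion path: 30 -> 14
Result: insert 8 as left child of 14
Final tree (level order): [30, 14, 37, 8, 22, None, None, None, None, None, 29]


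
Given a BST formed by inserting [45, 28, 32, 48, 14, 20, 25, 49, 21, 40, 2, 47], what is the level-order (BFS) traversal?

Tree insertion order: [45, 28, 32, 48, 14, 20, 25, 49, 21, 40, 2, 47]
Tree (level-order array): [45, 28, 48, 14, 32, 47, 49, 2, 20, None, 40, None, None, None, None, None, None, None, 25, None, None, 21]
BFS from the root, enqueuing left then right child of each popped node:
  queue [45] -> pop 45, enqueue [28, 48], visited so far: [45]
  queue [28, 48] -> pop 28, enqueue [14, 32], visited so far: [45, 28]
  queue [48, 14, 32] -> pop 48, enqueue [47, 49], visited so far: [45, 28, 48]
  queue [14, 32, 47, 49] -> pop 14, enqueue [2, 20], visited so far: [45, 28, 48, 14]
  queue [32, 47, 49, 2, 20] -> pop 32, enqueue [40], visited so far: [45, 28, 48, 14, 32]
  queue [47, 49, 2, 20, 40] -> pop 47, enqueue [none], visited so far: [45, 28, 48, 14, 32, 47]
  queue [49, 2, 20, 40] -> pop 49, enqueue [none], visited so far: [45, 28, 48, 14, 32, 47, 49]
  queue [2, 20, 40] -> pop 2, enqueue [none], visited so far: [45, 28, 48, 14, 32, 47, 49, 2]
  queue [20, 40] -> pop 20, enqueue [25], visited so far: [45, 28, 48, 14, 32, 47, 49, 2, 20]
  queue [40, 25] -> pop 40, enqueue [none], visited so far: [45, 28, 48, 14, 32, 47, 49, 2, 20, 40]
  queue [25] -> pop 25, enqueue [21], visited so far: [45, 28, 48, 14, 32, 47, 49, 2, 20, 40, 25]
  queue [21] -> pop 21, enqueue [none], visited so far: [45, 28, 48, 14, 32, 47, 49, 2, 20, 40, 25, 21]
Result: [45, 28, 48, 14, 32, 47, 49, 2, 20, 40, 25, 21]


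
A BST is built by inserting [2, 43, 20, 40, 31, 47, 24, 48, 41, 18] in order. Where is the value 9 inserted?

Starting tree (level order): [2, None, 43, 20, 47, 18, 40, None, 48, None, None, 31, 41, None, None, 24]
Insertion path: 2 -> 43 -> 20 -> 18
Result: insert 9 as left child of 18
Final tree (level order): [2, None, 43, 20, 47, 18, 40, None, 48, 9, None, 31, 41, None, None, None, None, 24]


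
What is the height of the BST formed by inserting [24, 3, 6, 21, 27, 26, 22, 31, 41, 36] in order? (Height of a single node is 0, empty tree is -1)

Insertion order: [24, 3, 6, 21, 27, 26, 22, 31, 41, 36]
Tree (level-order array): [24, 3, 27, None, 6, 26, 31, None, 21, None, None, None, 41, None, 22, 36]
Compute height bottom-up (empty subtree = -1):
  height(22) = 1 + max(-1, -1) = 0
  height(21) = 1 + max(-1, 0) = 1
  height(6) = 1 + max(-1, 1) = 2
  height(3) = 1 + max(-1, 2) = 3
  height(26) = 1 + max(-1, -1) = 0
  height(36) = 1 + max(-1, -1) = 0
  height(41) = 1 + max(0, -1) = 1
  height(31) = 1 + max(-1, 1) = 2
  height(27) = 1 + max(0, 2) = 3
  height(24) = 1 + max(3, 3) = 4
Height = 4


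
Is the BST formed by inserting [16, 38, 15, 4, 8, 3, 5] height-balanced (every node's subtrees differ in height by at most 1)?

Tree (level-order array): [16, 15, 38, 4, None, None, None, 3, 8, None, None, 5]
Definition: a tree is height-balanced if, at every node, |h(left) - h(right)| <= 1 (empty subtree has height -1).
Bottom-up per-node check:
  node 3: h_left=-1, h_right=-1, diff=0 [OK], height=0
  node 5: h_left=-1, h_right=-1, diff=0 [OK], height=0
  node 8: h_left=0, h_right=-1, diff=1 [OK], height=1
  node 4: h_left=0, h_right=1, diff=1 [OK], height=2
  node 15: h_left=2, h_right=-1, diff=3 [FAIL (|2--1|=3 > 1)], height=3
  node 38: h_left=-1, h_right=-1, diff=0 [OK], height=0
  node 16: h_left=3, h_right=0, diff=3 [FAIL (|3-0|=3 > 1)], height=4
Node 15 violates the condition: |2 - -1| = 3 > 1.
Result: Not balanced


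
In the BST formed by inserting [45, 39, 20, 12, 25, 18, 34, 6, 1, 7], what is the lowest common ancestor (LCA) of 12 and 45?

Tree insertion order: [45, 39, 20, 12, 25, 18, 34, 6, 1, 7]
Tree (level-order array): [45, 39, None, 20, None, 12, 25, 6, 18, None, 34, 1, 7]
In a BST, the LCA of p=12, q=45 is the first node v on the
root-to-leaf path with p <= v <= q (go left if both < v, right if both > v).
Walk from root:
  at 45: 12 <= 45 <= 45, this is the LCA
LCA = 45


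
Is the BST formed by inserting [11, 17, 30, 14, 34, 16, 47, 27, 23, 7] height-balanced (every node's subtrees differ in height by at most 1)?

Tree (level-order array): [11, 7, 17, None, None, 14, 30, None, 16, 27, 34, None, None, 23, None, None, 47]
Definition: a tree is height-balanced if, at every node, |h(left) - h(right)| <= 1 (empty subtree has height -1).
Bottom-up per-node check:
  node 7: h_left=-1, h_right=-1, diff=0 [OK], height=0
  node 16: h_left=-1, h_right=-1, diff=0 [OK], height=0
  node 14: h_left=-1, h_right=0, diff=1 [OK], height=1
  node 23: h_left=-1, h_right=-1, diff=0 [OK], height=0
  node 27: h_left=0, h_right=-1, diff=1 [OK], height=1
  node 47: h_left=-1, h_right=-1, diff=0 [OK], height=0
  node 34: h_left=-1, h_right=0, diff=1 [OK], height=1
  node 30: h_left=1, h_right=1, diff=0 [OK], height=2
  node 17: h_left=1, h_right=2, diff=1 [OK], height=3
  node 11: h_left=0, h_right=3, diff=3 [FAIL (|0-3|=3 > 1)], height=4
Node 11 violates the condition: |0 - 3| = 3 > 1.
Result: Not balanced


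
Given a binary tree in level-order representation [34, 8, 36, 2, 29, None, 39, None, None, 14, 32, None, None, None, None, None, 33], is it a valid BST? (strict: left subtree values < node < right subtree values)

Level-order array: [34, 8, 36, 2, 29, None, 39, None, None, 14, 32, None, None, None, None, None, 33]
Validate using subtree bounds (lo, hi): at each node, require lo < value < hi,
then recurse left with hi=value and right with lo=value.
Preorder trace (stopping at first violation):
  at node 34 with bounds (-inf, +inf): OK
  at node 8 with bounds (-inf, 34): OK
  at node 2 with bounds (-inf, 8): OK
  at node 29 with bounds (8, 34): OK
  at node 14 with bounds (8, 29): OK
  at node 32 with bounds (29, 34): OK
  at node 33 with bounds (32, 34): OK
  at node 36 with bounds (34, +inf): OK
  at node 39 with bounds (36, +inf): OK
No violation found at any node.
Result: Valid BST


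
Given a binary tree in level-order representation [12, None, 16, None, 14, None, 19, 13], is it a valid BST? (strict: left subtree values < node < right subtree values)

Level-order array: [12, None, 16, None, 14, None, 19, 13]
Validate using subtree bounds (lo, hi): at each node, require lo < value < hi,
then recurse left with hi=value and right with lo=value.
Preorder trace (stopping at first violation):
  at node 12 with bounds (-inf, +inf): OK
  at node 16 with bounds (12, +inf): OK
  at node 14 with bounds (16, +inf): VIOLATION
Node 14 violates its bound: not (16 < 14 < +inf).
Result: Not a valid BST


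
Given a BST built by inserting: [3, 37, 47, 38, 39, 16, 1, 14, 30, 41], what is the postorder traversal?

Tree insertion order: [3, 37, 47, 38, 39, 16, 1, 14, 30, 41]
Tree (level-order array): [3, 1, 37, None, None, 16, 47, 14, 30, 38, None, None, None, None, None, None, 39, None, 41]
Postorder traversal: [1, 14, 30, 16, 41, 39, 38, 47, 37, 3]


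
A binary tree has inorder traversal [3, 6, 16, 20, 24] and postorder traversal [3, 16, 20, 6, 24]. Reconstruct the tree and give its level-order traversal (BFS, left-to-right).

Inorder:   [3, 6, 16, 20, 24]
Postorder: [3, 16, 20, 6, 24]
Algorithm: postorder visits root last, so walk postorder right-to-left;
each value is the root of the current inorder slice — split it at that
value, recurse on the right subtree first, then the left.
Recursive splits:
  root=24; inorder splits into left=[3, 6, 16, 20], right=[]
  root=6; inorder splits into left=[3], right=[16, 20]
  root=20; inorder splits into left=[16], right=[]
  root=16; inorder splits into left=[], right=[]
  root=3; inorder splits into left=[], right=[]
Reconstructed level-order: [24, 6, 3, 20, 16]


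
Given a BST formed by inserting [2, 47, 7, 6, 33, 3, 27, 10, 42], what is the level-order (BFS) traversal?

Tree insertion order: [2, 47, 7, 6, 33, 3, 27, 10, 42]
Tree (level-order array): [2, None, 47, 7, None, 6, 33, 3, None, 27, 42, None, None, 10]
BFS from the root, enqueuing left then right child of each popped node:
  queue [2] -> pop 2, enqueue [47], visited so far: [2]
  queue [47] -> pop 47, enqueue [7], visited so far: [2, 47]
  queue [7] -> pop 7, enqueue [6, 33], visited so far: [2, 47, 7]
  queue [6, 33] -> pop 6, enqueue [3], visited so far: [2, 47, 7, 6]
  queue [33, 3] -> pop 33, enqueue [27, 42], visited so far: [2, 47, 7, 6, 33]
  queue [3, 27, 42] -> pop 3, enqueue [none], visited so far: [2, 47, 7, 6, 33, 3]
  queue [27, 42] -> pop 27, enqueue [10], visited so far: [2, 47, 7, 6, 33, 3, 27]
  queue [42, 10] -> pop 42, enqueue [none], visited so far: [2, 47, 7, 6, 33, 3, 27, 42]
  queue [10] -> pop 10, enqueue [none], visited so far: [2, 47, 7, 6, 33, 3, 27, 42, 10]
Result: [2, 47, 7, 6, 33, 3, 27, 42, 10]


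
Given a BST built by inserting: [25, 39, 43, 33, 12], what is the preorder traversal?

Tree insertion order: [25, 39, 43, 33, 12]
Tree (level-order array): [25, 12, 39, None, None, 33, 43]
Preorder traversal: [25, 12, 39, 33, 43]


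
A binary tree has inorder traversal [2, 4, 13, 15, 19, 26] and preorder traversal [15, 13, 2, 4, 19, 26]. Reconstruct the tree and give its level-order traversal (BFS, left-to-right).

Inorder:  [2, 4, 13, 15, 19, 26]
Preorder: [15, 13, 2, 4, 19, 26]
Algorithm: preorder visits root first, so consume preorder in order;
for each root, split the current inorder slice at that value into
left-subtree inorder and right-subtree inorder, then recurse.
Recursive splits:
  root=15; inorder splits into left=[2, 4, 13], right=[19, 26]
  root=13; inorder splits into left=[2, 4], right=[]
  root=2; inorder splits into left=[], right=[4]
  root=4; inorder splits into left=[], right=[]
  root=19; inorder splits into left=[], right=[26]
  root=26; inorder splits into left=[], right=[]
Reconstructed level-order: [15, 13, 19, 2, 26, 4]


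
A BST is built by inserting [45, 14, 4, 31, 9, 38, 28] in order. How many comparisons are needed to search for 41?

Search path for 41: 45 -> 14 -> 31 -> 38
Found: False
Comparisons: 4


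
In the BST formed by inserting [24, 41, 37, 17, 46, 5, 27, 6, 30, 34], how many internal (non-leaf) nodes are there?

Tree built from: [24, 41, 37, 17, 46, 5, 27, 6, 30, 34]
Tree (level-order array): [24, 17, 41, 5, None, 37, 46, None, 6, 27, None, None, None, None, None, None, 30, None, 34]
Rule: An internal node has at least one child.
Per-node child counts:
  node 24: 2 child(ren)
  node 17: 1 child(ren)
  node 5: 1 child(ren)
  node 6: 0 child(ren)
  node 41: 2 child(ren)
  node 37: 1 child(ren)
  node 27: 1 child(ren)
  node 30: 1 child(ren)
  node 34: 0 child(ren)
  node 46: 0 child(ren)
Matching nodes: [24, 17, 5, 41, 37, 27, 30]
Count of internal (non-leaf) nodes: 7


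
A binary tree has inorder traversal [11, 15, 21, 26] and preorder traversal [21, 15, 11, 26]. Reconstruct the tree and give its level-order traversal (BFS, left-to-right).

Inorder:  [11, 15, 21, 26]
Preorder: [21, 15, 11, 26]
Algorithm: preorder visits root first, so consume preorder in order;
for each root, split the current inorder slice at that value into
left-subtree inorder and right-subtree inorder, then recurse.
Recursive splits:
  root=21; inorder splits into left=[11, 15], right=[26]
  root=15; inorder splits into left=[11], right=[]
  root=11; inorder splits into left=[], right=[]
  root=26; inorder splits into left=[], right=[]
Reconstructed level-order: [21, 15, 26, 11]


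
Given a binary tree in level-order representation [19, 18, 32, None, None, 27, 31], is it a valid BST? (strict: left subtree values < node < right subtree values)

Level-order array: [19, 18, 32, None, None, 27, 31]
Validate using subtree bounds (lo, hi): at each node, require lo < value < hi,
then recurse left with hi=value and right with lo=value.
Preorder trace (stopping at first violation):
  at node 19 with bounds (-inf, +inf): OK
  at node 18 with bounds (-inf, 19): OK
  at node 32 with bounds (19, +inf): OK
  at node 27 with bounds (19, 32): OK
  at node 31 with bounds (32, +inf): VIOLATION
Node 31 violates its bound: not (32 < 31 < +inf).
Result: Not a valid BST


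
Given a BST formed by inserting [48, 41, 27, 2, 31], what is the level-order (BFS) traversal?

Tree insertion order: [48, 41, 27, 2, 31]
Tree (level-order array): [48, 41, None, 27, None, 2, 31]
BFS from the root, enqueuing left then right child of each popped node:
  queue [48] -> pop 48, enqueue [41], visited so far: [48]
  queue [41] -> pop 41, enqueue [27], visited so far: [48, 41]
  queue [27] -> pop 27, enqueue [2, 31], visited so far: [48, 41, 27]
  queue [2, 31] -> pop 2, enqueue [none], visited so far: [48, 41, 27, 2]
  queue [31] -> pop 31, enqueue [none], visited so far: [48, 41, 27, 2, 31]
Result: [48, 41, 27, 2, 31]


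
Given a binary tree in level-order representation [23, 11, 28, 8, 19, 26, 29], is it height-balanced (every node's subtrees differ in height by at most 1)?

Tree (level-order array): [23, 11, 28, 8, 19, 26, 29]
Definition: a tree is height-balanced if, at every node, |h(left) - h(right)| <= 1 (empty subtree has height -1).
Bottom-up per-node check:
  node 8: h_left=-1, h_right=-1, diff=0 [OK], height=0
  node 19: h_left=-1, h_right=-1, diff=0 [OK], height=0
  node 11: h_left=0, h_right=0, diff=0 [OK], height=1
  node 26: h_left=-1, h_right=-1, diff=0 [OK], height=0
  node 29: h_left=-1, h_right=-1, diff=0 [OK], height=0
  node 28: h_left=0, h_right=0, diff=0 [OK], height=1
  node 23: h_left=1, h_right=1, diff=0 [OK], height=2
All nodes satisfy the balance condition.
Result: Balanced


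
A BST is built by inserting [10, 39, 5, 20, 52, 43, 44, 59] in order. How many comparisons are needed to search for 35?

Search path for 35: 10 -> 39 -> 20
Found: False
Comparisons: 3


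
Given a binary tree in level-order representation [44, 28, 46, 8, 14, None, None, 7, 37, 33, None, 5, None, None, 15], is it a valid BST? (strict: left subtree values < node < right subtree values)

Level-order array: [44, 28, 46, 8, 14, None, None, 7, 37, 33, None, 5, None, None, 15]
Validate using subtree bounds (lo, hi): at each node, require lo < value < hi,
then recurse left with hi=value and right with lo=value.
Preorder trace (stopping at first violation):
  at node 44 with bounds (-inf, +inf): OK
  at node 28 with bounds (-inf, 44): OK
  at node 8 with bounds (-inf, 28): OK
  at node 7 with bounds (-inf, 8): OK
  at node 5 with bounds (-inf, 7): OK
  at node 37 with bounds (8, 28): VIOLATION
Node 37 violates its bound: not (8 < 37 < 28).
Result: Not a valid BST


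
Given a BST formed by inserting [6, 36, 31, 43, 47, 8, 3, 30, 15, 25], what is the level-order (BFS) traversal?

Tree insertion order: [6, 36, 31, 43, 47, 8, 3, 30, 15, 25]
Tree (level-order array): [6, 3, 36, None, None, 31, 43, 8, None, None, 47, None, 30, None, None, 15, None, None, 25]
BFS from the root, enqueuing left then right child of each popped node:
  queue [6] -> pop 6, enqueue [3, 36], visited so far: [6]
  queue [3, 36] -> pop 3, enqueue [none], visited so far: [6, 3]
  queue [36] -> pop 36, enqueue [31, 43], visited so far: [6, 3, 36]
  queue [31, 43] -> pop 31, enqueue [8], visited so far: [6, 3, 36, 31]
  queue [43, 8] -> pop 43, enqueue [47], visited so far: [6, 3, 36, 31, 43]
  queue [8, 47] -> pop 8, enqueue [30], visited so far: [6, 3, 36, 31, 43, 8]
  queue [47, 30] -> pop 47, enqueue [none], visited so far: [6, 3, 36, 31, 43, 8, 47]
  queue [30] -> pop 30, enqueue [15], visited so far: [6, 3, 36, 31, 43, 8, 47, 30]
  queue [15] -> pop 15, enqueue [25], visited so far: [6, 3, 36, 31, 43, 8, 47, 30, 15]
  queue [25] -> pop 25, enqueue [none], visited so far: [6, 3, 36, 31, 43, 8, 47, 30, 15, 25]
Result: [6, 3, 36, 31, 43, 8, 47, 30, 15, 25]


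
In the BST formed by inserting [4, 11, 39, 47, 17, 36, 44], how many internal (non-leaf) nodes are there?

Tree built from: [4, 11, 39, 47, 17, 36, 44]
Tree (level-order array): [4, None, 11, None, 39, 17, 47, None, 36, 44]
Rule: An internal node has at least one child.
Per-node child counts:
  node 4: 1 child(ren)
  node 11: 1 child(ren)
  node 39: 2 child(ren)
  node 17: 1 child(ren)
  node 36: 0 child(ren)
  node 47: 1 child(ren)
  node 44: 0 child(ren)
Matching nodes: [4, 11, 39, 17, 47]
Count of internal (non-leaf) nodes: 5


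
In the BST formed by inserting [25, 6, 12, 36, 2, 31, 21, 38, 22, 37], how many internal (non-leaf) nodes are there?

Tree built from: [25, 6, 12, 36, 2, 31, 21, 38, 22, 37]
Tree (level-order array): [25, 6, 36, 2, 12, 31, 38, None, None, None, 21, None, None, 37, None, None, 22]
Rule: An internal node has at least one child.
Per-node child counts:
  node 25: 2 child(ren)
  node 6: 2 child(ren)
  node 2: 0 child(ren)
  node 12: 1 child(ren)
  node 21: 1 child(ren)
  node 22: 0 child(ren)
  node 36: 2 child(ren)
  node 31: 0 child(ren)
  node 38: 1 child(ren)
  node 37: 0 child(ren)
Matching nodes: [25, 6, 12, 21, 36, 38]
Count of internal (non-leaf) nodes: 6


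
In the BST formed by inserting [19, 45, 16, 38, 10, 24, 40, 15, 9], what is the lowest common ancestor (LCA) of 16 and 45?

Tree insertion order: [19, 45, 16, 38, 10, 24, 40, 15, 9]
Tree (level-order array): [19, 16, 45, 10, None, 38, None, 9, 15, 24, 40]
In a BST, the LCA of p=16, q=45 is the first node v on the
root-to-leaf path with p <= v <= q (go left if both < v, right if both > v).
Walk from root:
  at 19: 16 <= 19 <= 45, this is the LCA
LCA = 19


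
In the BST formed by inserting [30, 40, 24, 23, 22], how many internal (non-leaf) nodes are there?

Tree built from: [30, 40, 24, 23, 22]
Tree (level-order array): [30, 24, 40, 23, None, None, None, 22]
Rule: An internal node has at least one child.
Per-node child counts:
  node 30: 2 child(ren)
  node 24: 1 child(ren)
  node 23: 1 child(ren)
  node 22: 0 child(ren)
  node 40: 0 child(ren)
Matching nodes: [30, 24, 23]
Count of internal (non-leaf) nodes: 3


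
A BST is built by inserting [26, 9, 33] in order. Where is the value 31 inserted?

Starting tree (level order): [26, 9, 33]
Insertion path: 26 -> 33
Result: insert 31 as left child of 33
Final tree (level order): [26, 9, 33, None, None, 31]


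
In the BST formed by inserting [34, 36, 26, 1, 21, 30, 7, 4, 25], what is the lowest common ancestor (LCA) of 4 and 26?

Tree insertion order: [34, 36, 26, 1, 21, 30, 7, 4, 25]
Tree (level-order array): [34, 26, 36, 1, 30, None, None, None, 21, None, None, 7, 25, 4]
In a BST, the LCA of p=4, q=26 is the first node v on the
root-to-leaf path with p <= v <= q (go left if both < v, right if both > v).
Walk from root:
  at 34: both 4 and 26 < 34, go left
  at 26: 4 <= 26 <= 26, this is the LCA
LCA = 26


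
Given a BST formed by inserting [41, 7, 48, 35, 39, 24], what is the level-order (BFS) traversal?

Tree insertion order: [41, 7, 48, 35, 39, 24]
Tree (level-order array): [41, 7, 48, None, 35, None, None, 24, 39]
BFS from the root, enqueuing left then right child of each popped node:
  queue [41] -> pop 41, enqueue [7, 48], visited so far: [41]
  queue [7, 48] -> pop 7, enqueue [35], visited so far: [41, 7]
  queue [48, 35] -> pop 48, enqueue [none], visited so far: [41, 7, 48]
  queue [35] -> pop 35, enqueue [24, 39], visited so far: [41, 7, 48, 35]
  queue [24, 39] -> pop 24, enqueue [none], visited so far: [41, 7, 48, 35, 24]
  queue [39] -> pop 39, enqueue [none], visited so far: [41, 7, 48, 35, 24, 39]
Result: [41, 7, 48, 35, 24, 39]


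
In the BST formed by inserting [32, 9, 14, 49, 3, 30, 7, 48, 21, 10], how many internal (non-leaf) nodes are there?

Tree built from: [32, 9, 14, 49, 3, 30, 7, 48, 21, 10]
Tree (level-order array): [32, 9, 49, 3, 14, 48, None, None, 7, 10, 30, None, None, None, None, None, None, 21]
Rule: An internal node has at least one child.
Per-node child counts:
  node 32: 2 child(ren)
  node 9: 2 child(ren)
  node 3: 1 child(ren)
  node 7: 0 child(ren)
  node 14: 2 child(ren)
  node 10: 0 child(ren)
  node 30: 1 child(ren)
  node 21: 0 child(ren)
  node 49: 1 child(ren)
  node 48: 0 child(ren)
Matching nodes: [32, 9, 3, 14, 30, 49]
Count of internal (non-leaf) nodes: 6


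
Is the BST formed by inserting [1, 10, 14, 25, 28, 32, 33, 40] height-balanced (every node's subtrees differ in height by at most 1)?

Tree (level-order array): [1, None, 10, None, 14, None, 25, None, 28, None, 32, None, 33, None, 40]
Definition: a tree is height-balanced if, at every node, |h(left) - h(right)| <= 1 (empty subtree has height -1).
Bottom-up per-node check:
  node 40: h_left=-1, h_right=-1, diff=0 [OK], height=0
  node 33: h_left=-1, h_right=0, diff=1 [OK], height=1
  node 32: h_left=-1, h_right=1, diff=2 [FAIL (|-1-1|=2 > 1)], height=2
  node 28: h_left=-1, h_right=2, diff=3 [FAIL (|-1-2|=3 > 1)], height=3
  node 25: h_left=-1, h_right=3, diff=4 [FAIL (|-1-3|=4 > 1)], height=4
  node 14: h_left=-1, h_right=4, diff=5 [FAIL (|-1-4|=5 > 1)], height=5
  node 10: h_left=-1, h_right=5, diff=6 [FAIL (|-1-5|=6 > 1)], height=6
  node 1: h_left=-1, h_right=6, diff=7 [FAIL (|-1-6|=7 > 1)], height=7
Node 32 violates the condition: |-1 - 1| = 2 > 1.
Result: Not balanced


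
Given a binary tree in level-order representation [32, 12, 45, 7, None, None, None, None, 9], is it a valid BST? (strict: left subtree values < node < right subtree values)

Level-order array: [32, 12, 45, 7, None, None, None, None, 9]
Validate using subtree bounds (lo, hi): at each node, require lo < value < hi,
then recurse left with hi=value and right with lo=value.
Preorder trace (stopping at first violation):
  at node 32 with bounds (-inf, +inf): OK
  at node 12 with bounds (-inf, 32): OK
  at node 7 with bounds (-inf, 12): OK
  at node 9 with bounds (7, 12): OK
  at node 45 with bounds (32, +inf): OK
No violation found at any node.
Result: Valid BST


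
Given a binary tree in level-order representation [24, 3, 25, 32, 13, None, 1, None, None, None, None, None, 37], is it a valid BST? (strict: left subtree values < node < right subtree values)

Level-order array: [24, 3, 25, 32, 13, None, 1, None, None, None, None, None, 37]
Validate using subtree bounds (lo, hi): at each node, require lo < value < hi,
then recurse left with hi=value and right with lo=value.
Preorder trace (stopping at first violation):
  at node 24 with bounds (-inf, +inf): OK
  at node 3 with bounds (-inf, 24): OK
  at node 32 with bounds (-inf, 3): VIOLATION
Node 32 violates its bound: not (-inf < 32 < 3).
Result: Not a valid BST


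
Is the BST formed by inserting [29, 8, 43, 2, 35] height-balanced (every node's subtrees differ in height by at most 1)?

Tree (level-order array): [29, 8, 43, 2, None, 35]
Definition: a tree is height-balanced if, at every node, |h(left) - h(right)| <= 1 (empty subtree has height -1).
Bottom-up per-node check:
  node 2: h_left=-1, h_right=-1, diff=0 [OK], height=0
  node 8: h_left=0, h_right=-1, diff=1 [OK], height=1
  node 35: h_left=-1, h_right=-1, diff=0 [OK], height=0
  node 43: h_left=0, h_right=-1, diff=1 [OK], height=1
  node 29: h_left=1, h_right=1, diff=0 [OK], height=2
All nodes satisfy the balance condition.
Result: Balanced


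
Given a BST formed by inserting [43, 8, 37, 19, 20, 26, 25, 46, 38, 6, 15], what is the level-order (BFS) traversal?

Tree insertion order: [43, 8, 37, 19, 20, 26, 25, 46, 38, 6, 15]
Tree (level-order array): [43, 8, 46, 6, 37, None, None, None, None, 19, 38, 15, 20, None, None, None, None, None, 26, 25]
BFS from the root, enqueuing left then right child of each popped node:
  queue [43] -> pop 43, enqueue [8, 46], visited so far: [43]
  queue [8, 46] -> pop 8, enqueue [6, 37], visited so far: [43, 8]
  queue [46, 6, 37] -> pop 46, enqueue [none], visited so far: [43, 8, 46]
  queue [6, 37] -> pop 6, enqueue [none], visited so far: [43, 8, 46, 6]
  queue [37] -> pop 37, enqueue [19, 38], visited so far: [43, 8, 46, 6, 37]
  queue [19, 38] -> pop 19, enqueue [15, 20], visited so far: [43, 8, 46, 6, 37, 19]
  queue [38, 15, 20] -> pop 38, enqueue [none], visited so far: [43, 8, 46, 6, 37, 19, 38]
  queue [15, 20] -> pop 15, enqueue [none], visited so far: [43, 8, 46, 6, 37, 19, 38, 15]
  queue [20] -> pop 20, enqueue [26], visited so far: [43, 8, 46, 6, 37, 19, 38, 15, 20]
  queue [26] -> pop 26, enqueue [25], visited so far: [43, 8, 46, 6, 37, 19, 38, 15, 20, 26]
  queue [25] -> pop 25, enqueue [none], visited so far: [43, 8, 46, 6, 37, 19, 38, 15, 20, 26, 25]
Result: [43, 8, 46, 6, 37, 19, 38, 15, 20, 26, 25]


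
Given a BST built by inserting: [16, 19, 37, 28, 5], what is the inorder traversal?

Tree insertion order: [16, 19, 37, 28, 5]
Tree (level-order array): [16, 5, 19, None, None, None, 37, 28]
Inorder traversal: [5, 16, 19, 28, 37]


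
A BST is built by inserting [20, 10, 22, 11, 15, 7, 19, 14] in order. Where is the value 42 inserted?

Starting tree (level order): [20, 10, 22, 7, 11, None, None, None, None, None, 15, 14, 19]
Insertion path: 20 -> 22
Result: insert 42 as right child of 22
Final tree (level order): [20, 10, 22, 7, 11, None, 42, None, None, None, 15, None, None, 14, 19]


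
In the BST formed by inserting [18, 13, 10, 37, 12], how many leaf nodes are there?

Tree built from: [18, 13, 10, 37, 12]
Tree (level-order array): [18, 13, 37, 10, None, None, None, None, 12]
Rule: A leaf has 0 children.
Per-node child counts:
  node 18: 2 child(ren)
  node 13: 1 child(ren)
  node 10: 1 child(ren)
  node 12: 0 child(ren)
  node 37: 0 child(ren)
Matching nodes: [12, 37]
Count of leaf nodes: 2


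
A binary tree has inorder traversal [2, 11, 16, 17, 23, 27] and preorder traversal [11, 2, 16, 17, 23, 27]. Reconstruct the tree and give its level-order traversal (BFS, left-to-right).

Inorder:  [2, 11, 16, 17, 23, 27]
Preorder: [11, 2, 16, 17, 23, 27]
Algorithm: preorder visits root first, so consume preorder in order;
for each root, split the current inorder slice at that value into
left-subtree inorder and right-subtree inorder, then recurse.
Recursive splits:
  root=11; inorder splits into left=[2], right=[16, 17, 23, 27]
  root=2; inorder splits into left=[], right=[]
  root=16; inorder splits into left=[], right=[17, 23, 27]
  root=17; inorder splits into left=[], right=[23, 27]
  root=23; inorder splits into left=[], right=[27]
  root=27; inorder splits into left=[], right=[]
Reconstructed level-order: [11, 2, 16, 17, 23, 27]


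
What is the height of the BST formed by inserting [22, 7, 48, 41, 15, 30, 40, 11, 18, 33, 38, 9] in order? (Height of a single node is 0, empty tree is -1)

Insertion order: [22, 7, 48, 41, 15, 30, 40, 11, 18, 33, 38, 9]
Tree (level-order array): [22, 7, 48, None, 15, 41, None, 11, 18, 30, None, 9, None, None, None, None, 40, None, None, 33, None, None, 38]
Compute height bottom-up (empty subtree = -1):
  height(9) = 1 + max(-1, -1) = 0
  height(11) = 1 + max(0, -1) = 1
  height(18) = 1 + max(-1, -1) = 0
  height(15) = 1 + max(1, 0) = 2
  height(7) = 1 + max(-1, 2) = 3
  height(38) = 1 + max(-1, -1) = 0
  height(33) = 1 + max(-1, 0) = 1
  height(40) = 1 + max(1, -1) = 2
  height(30) = 1 + max(-1, 2) = 3
  height(41) = 1 + max(3, -1) = 4
  height(48) = 1 + max(4, -1) = 5
  height(22) = 1 + max(3, 5) = 6
Height = 6


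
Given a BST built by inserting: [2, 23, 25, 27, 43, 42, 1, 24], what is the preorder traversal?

Tree insertion order: [2, 23, 25, 27, 43, 42, 1, 24]
Tree (level-order array): [2, 1, 23, None, None, None, 25, 24, 27, None, None, None, 43, 42]
Preorder traversal: [2, 1, 23, 25, 24, 27, 43, 42]


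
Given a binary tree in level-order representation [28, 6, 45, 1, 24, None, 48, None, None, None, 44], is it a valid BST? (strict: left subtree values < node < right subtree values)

Level-order array: [28, 6, 45, 1, 24, None, 48, None, None, None, 44]
Validate using subtree bounds (lo, hi): at each node, require lo < value < hi,
then recurse left with hi=value and right with lo=value.
Preorder trace (stopping at first violation):
  at node 28 with bounds (-inf, +inf): OK
  at node 6 with bounds (-inf, 28): OK
  at node 1 with bounds (-inf, 6): OK
  at node 24 with bounds (6, 28): OK
  at node 44 with bounds (24, 28): VIOLATION
Node 44 violates its bound: not (24 < 44 < 28).
Result: Not a valid BST


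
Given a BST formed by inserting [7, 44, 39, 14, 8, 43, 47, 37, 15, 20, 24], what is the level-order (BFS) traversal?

Tree insertion order: [7, 44, 39, 14, 8, 43, 47, 37, 15, 20, 24]
Tree (level-order array): [7, None, 44, 39, 47, 14, 43, None, None, 8, 37, None, None, None, None, 15, None, None, 20, None, 24]
BFS from the root, enqueuing left then right child of each popped node:
  queue [7] -> pop 7, enqueue [44], visited so far: [7]
  queue [44] -> pop 44, enqueue [39, 47], visited so far: [7, 44]
  queue [39, 47] -> pop 39, enqueue [14, 43], visited so far: [7, 44, 39]
  queue [47, 14, 43] -> pop 47, enqueue [none], visited so far: [7, 44, 39, 47]
  queue [14, 43] -> pop 14, enqueue [8, 37], visited so far: [7, 44, 39, 47, 14]
  queue [43, 8, 37] -> pop 43, enqueue [none], visited so far: [7, 44, 39, 47, 14, 43]
  queue [8, 37] -> pop 8, enqueue [none], visited so far: [7, 44, 39, 47, 14, 43, 8]
  queue [37] -> pop 37, enqueue [15], visited so far: [7, 44, 39, 47, 14, 43, 8, 37]
  queue [15] -> pop 15, enqueue [20], visited so far: [7, 44, 39, 47, 14, 43, 8, 37, 15]
  queue [20] -> pop 20, enqueue [24], visited so far: [7, 44, 39, 47, 14, 43, 8, 37, 15, 20]
  queue [24] -> pop 24, enqueue [none], visited so far: [7, 44, 39, 47, 14, 43, 8, 37, 15, 20, 24]
Result: [7, 44, 39, 47, 14, 43, 8, 37, 15, 20, 24]


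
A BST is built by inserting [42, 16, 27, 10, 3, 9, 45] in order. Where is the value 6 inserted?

Starting tree (level order): [42, 16, 45, 10, 27, None, None, 3, None, None, None, None, 9]
Insertion path: 42 -> 16 -> 10 -> 3 -> 9
Result: insert 6 as left child of 9
Final tree (level order): [42, 16, 45, 10, 27, None, None, 3, None, None, None, None, 9, 6]


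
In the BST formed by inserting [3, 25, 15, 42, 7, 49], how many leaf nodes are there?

Tree built from: [3, 25, 15, 42, 7, 49]
Tree (level-order array): [3, None, 25, 15, 42, 7, None, None, 49]
Rule: A leaf has 0 children.
Per-node child counts:
  node 3: 1 child(ren)
  node 25: 2 child(ren)
  node 15: 1 child(ren)
  node 7: 0 child(ren)
  node 42: 1 child(ren)
  node 49: 0 child(ren)
Matching nodes: [7, 49]
Count of leaf nodes: 2


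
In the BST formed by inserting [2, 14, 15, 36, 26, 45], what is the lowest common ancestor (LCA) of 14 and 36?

Tree insertion order: [2, 14, 15, 36, 26, 45]
Tree (level-order array): [2, None, 14, None, 15, None, 36, 26, 45]
In a BST, the LCA of p=14, q=36 is the first node v on the
root-to-leaf path with p <= v <= q (go left if both < v, right if both > v).
Walk from root:
  at 2: both 14 and 36 > 2, go right
  at 14: 14 <= 14 <= 36, this is the LCA
LCA = 14


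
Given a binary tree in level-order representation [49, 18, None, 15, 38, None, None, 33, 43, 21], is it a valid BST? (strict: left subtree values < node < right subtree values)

Level-order array: [49, 18, None, 15, 38, None, None, 33, 43, 21]
Validate using subtree bounds (lo, hi): at each node, require lo < value < hi,
then recurse left with hi=value and right with lo=value.
Preorder trace (stopping at first violation):
  at node 49 with bounds (-inf, +inf): OK
  at node 18 with bounds (-inf, 49): OK
  at node 15 with bounds (-inf, 18): OK
  at node 38 with bounds (18, 49): OK
  at node 33 with bounds (18, 38): OK
  at node 21 with bounds (18, 33): OK
  at node 43 with bounds (38, 49): OK
No violation found at any node.
Result: Valid BST


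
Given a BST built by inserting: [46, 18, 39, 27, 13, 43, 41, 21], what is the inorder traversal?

Tree insertion order: [46, 18, 39, 27, 13, 43, 41, 21]
Tree (level-order array): [46, 18, None, 13, 39, None, None, 27, 43, 21, None, 41]
Inorder traversal: [13, 18, 21, 27, 39, 41, 43, 46]


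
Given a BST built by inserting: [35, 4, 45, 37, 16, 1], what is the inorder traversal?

Tree insertion order: [35, 4, 45, 37, 16, 1]
Tree (level-order array): [35, 4, 45, 1, 16, 37]
Inorder traversal: [1, 4, 16, 35, 37, 45]


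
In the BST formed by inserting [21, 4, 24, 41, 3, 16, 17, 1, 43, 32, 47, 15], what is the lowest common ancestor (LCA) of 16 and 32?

Tree insertion order: [21, 4, 24, 41, 3, 16, 17, 1, 43, 32, 47, 15]
Tree (level-order array): [21, 4, 24, 3, 16, None, 41, 1, None, 15, 17, 32, 43, None, None, None, None, None, None, None, None, None, 47]
In a BST, the LCA of p=16, q=32 is the first node v on the
root-to-leaf path with p <= v <= q (go left if both < v, right if both > v).
Walk from root:
  at 21: 16 <= 21 <= 32, this is the LCA
LCA = 21


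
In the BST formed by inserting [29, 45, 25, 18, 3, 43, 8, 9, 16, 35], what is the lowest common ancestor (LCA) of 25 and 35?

Tree insertion order: [29, 45, 25, 18, 3, 43, 8, 9, 16, 35]
Tree (level-order array): [29, 25, 45, 18, None, 43, None, 3, None, 35, None, None, 8, None, None, None, 9, None, 16]
In a BST, the LCA of p=25, q=35 is the first node v on the
root-to-leaf path with p <= v <= q (go left if both < v, right if both > v).
Walk from root:
  at 29: 25 <= 29 <= 35, this is the LCA
LCA = 29


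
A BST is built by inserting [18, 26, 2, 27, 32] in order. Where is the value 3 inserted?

Starting tree (level order): [18, 2, 26, None, None, None, 27, None, 32]
Insertion path: 18 -> 2
Result: insert 3 as right child of 2
Final tree (level order): [18, 2, 26, None, 3, None, 27, None, None, None, 32]


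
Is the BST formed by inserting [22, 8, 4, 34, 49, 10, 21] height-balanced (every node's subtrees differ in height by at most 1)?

Tree (level-order array): [22, 8, 34, 4, 10, None, 49, None, None, None, 21]
Definition: a tree is height-balanced if, at every node, |h(left) - h(right)| <= 1 (empty subtree has height -1).
Bottom-up per-node check:
  node 4: h_left=-1, h_right=-1, diff=0 [OK], height=0
  node 21: h_left=-1, h_right=-1, diff=0 [OK], height=0
  node 10: h_left=-1, h_right=0, diff=1 [OK], height=1
  node 8: h_left=0, h_right=1, diff=1 [OK], height=2
  node 49: h_left=-1, h_right=-1, diff=0 [OK], height=0
  node 34: h_left=-1, h_right=0, diff=1 [OK], height=1
  node 22: h_left=2, h_right=1, diff=1 [OK], height=3
All nodes satisfy the balance condition.
Result: Balanced


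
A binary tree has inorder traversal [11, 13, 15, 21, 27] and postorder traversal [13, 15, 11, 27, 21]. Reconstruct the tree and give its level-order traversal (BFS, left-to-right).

Inorder:   [11, 13, 15, 21, 27]
Postorder: [13, 15, 11, 27, 21]
Algorithm: postorder visits root last, so walk postorder right-to-left;
each value is the root of the current inorder slice — split it at that
value, recurse on the right subtree first, then the left.
Recursive splits:
  root=21; inorder splits into left=[11, 13, 15], right=[27]
  root=27; inorder splits into left=[], right=[]
  root=11; inorder splits into left=[], right=[13, 15]
  root=15; inorder splits into left=[13], right=[]
  root=13; inorder splits into left=[], right=[]
Reconstructed level-order: [21, 11, 27, 15, 13]


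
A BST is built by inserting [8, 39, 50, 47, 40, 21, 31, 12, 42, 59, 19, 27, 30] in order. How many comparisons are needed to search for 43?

Search path for 43: 8 -> 39 -> 50 -> 47 -> 40 -> 42
Found: False
Comparisons: 6


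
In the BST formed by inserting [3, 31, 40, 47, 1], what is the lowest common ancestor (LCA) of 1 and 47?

Tree insertion order: [3, 31, 40, 47, 1]
Tree (level-order array): [3, 1, 31, None, None, None, 40, None, 47]
In a BST, the LCA of p=1, q=47 is the first node v on the
root-to-leaf path with p <= v <= q (go left if both < v, right if both > v).
Walk from root:
  at 3: 1 <= 3 <= 47, this is the LCA
LCA = 3


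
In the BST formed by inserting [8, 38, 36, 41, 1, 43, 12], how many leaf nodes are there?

Tree built from: [8, 38, 36, 41, 1, 43, 12]
Tree (level-order array): [8, 1, 38, None, None, 36, 41, 12, None, None, 43]
Rule: A leaf has 0 children.
Per-node child counts:
  node 8: 2 child(ren)
  node 1: 0 child(ren)
  node 38: 2 child(ren)
  node 36: 1 child(ren)
  node 12: 0 child(ren)
  node 41: 1 child(ren)
  node 43: 0 child(ren)
Matching nodes: [1, 12, 43]
Count of leaf nodes: 3


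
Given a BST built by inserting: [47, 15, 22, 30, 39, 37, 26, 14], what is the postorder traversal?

Tree insertion order: [47, 15, 22, 30, 39, 37, 26, 14]
Tree (level-order array): [47, 15, None, 14, 22, None, None, None, 30, 26, 39, None, None, 37]
Postorder traversal: [14, 26, 37, 39, 30, 22, 15, 47]


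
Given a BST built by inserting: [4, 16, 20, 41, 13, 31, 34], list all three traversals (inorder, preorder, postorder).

Tree insertion order: [4, 16, 20, 41, 13, 31, 34]
Tree (level-order array): [4, None, 16, 13, 20, None, None, None, 41, 31, None, None, 34]
Inorder (L, root, R): [4, 13, 16, 20, 31, 34, 41]
Preorder (root, L, R): [4, 16, 13, 20, 41, 31, 34]
Postorder (L, R, root): [13, 34, 31, 41, 20, 16, 4]


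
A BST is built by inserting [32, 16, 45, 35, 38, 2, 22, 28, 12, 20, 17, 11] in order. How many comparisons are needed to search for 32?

Search path for 32: 32
Found: True
Comparisons: 1


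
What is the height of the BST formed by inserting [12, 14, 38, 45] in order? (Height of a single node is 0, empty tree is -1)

Insertion order: [12, 14, 38, 45]
Tree (level-order array): [12, None, 14, None, 38, None, 45]
Compute height bottom-up (empty subtree = -1):
  height(45) = 1 + max(-1, -1) = 0
  height(38) = 1 + max(-1, 0) = 1
  height(14) = 1 + max(-1, 1) = 2
  height(12) = 1 + max(-1, 2) = 3
Height = 3
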